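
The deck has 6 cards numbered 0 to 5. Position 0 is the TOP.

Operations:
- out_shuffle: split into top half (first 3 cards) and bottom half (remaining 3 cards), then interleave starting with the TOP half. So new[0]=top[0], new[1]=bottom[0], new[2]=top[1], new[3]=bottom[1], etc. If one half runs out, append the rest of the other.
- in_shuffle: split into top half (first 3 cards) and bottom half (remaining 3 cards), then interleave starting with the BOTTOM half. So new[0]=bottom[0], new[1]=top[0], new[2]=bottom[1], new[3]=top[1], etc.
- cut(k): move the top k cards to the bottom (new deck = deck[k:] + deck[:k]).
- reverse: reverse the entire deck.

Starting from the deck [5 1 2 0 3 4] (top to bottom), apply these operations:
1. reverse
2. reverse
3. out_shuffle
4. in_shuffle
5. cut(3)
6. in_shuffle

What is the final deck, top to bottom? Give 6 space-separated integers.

After op 1 (reverse): [4 3 0 2 1 5]
After op 2 (reverse): [5 1 2 0 3 4]
After op 3 (out_shuffle): [5 0 1 3 2 4]
After op 4 (in_shuffle): [3 5 2 0 4 1]
After op 5 (cut(3)): [0 4 1 3 5 2]
After op 6 (in_shuffle): [3 0 5 4 2 1]

Answer: 3 0 5 4 2 1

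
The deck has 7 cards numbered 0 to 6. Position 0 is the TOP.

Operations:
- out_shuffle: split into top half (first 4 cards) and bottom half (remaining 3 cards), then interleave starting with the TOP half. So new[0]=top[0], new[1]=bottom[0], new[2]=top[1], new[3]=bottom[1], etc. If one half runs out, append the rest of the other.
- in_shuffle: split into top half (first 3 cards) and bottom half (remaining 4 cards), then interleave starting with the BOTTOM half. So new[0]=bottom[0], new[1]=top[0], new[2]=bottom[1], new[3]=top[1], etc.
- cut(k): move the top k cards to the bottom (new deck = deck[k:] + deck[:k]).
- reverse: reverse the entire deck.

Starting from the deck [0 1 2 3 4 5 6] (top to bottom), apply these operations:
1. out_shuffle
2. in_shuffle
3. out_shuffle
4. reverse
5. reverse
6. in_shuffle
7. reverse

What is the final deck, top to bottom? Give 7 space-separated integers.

After op 1 (out_shuffle): [0 4 1 5 2 6 3]
After op 2 (in_shuffle): [5 0 2 4 6 1 3]
After op 3 (out_shuffle): [5 6 0 1 2 3 4]
After op 4 (reverse): [4 3 2 1 0 6 5]
After op 5 (reverse): [5 6 0 1 2 3 4]
After op 6 (in_shuffle): [1 5 2 6 3 0 4]
After op 7 (reverse): [4 0 3 6 2 5 1]

Answer: 4 0 3 6 2 5 1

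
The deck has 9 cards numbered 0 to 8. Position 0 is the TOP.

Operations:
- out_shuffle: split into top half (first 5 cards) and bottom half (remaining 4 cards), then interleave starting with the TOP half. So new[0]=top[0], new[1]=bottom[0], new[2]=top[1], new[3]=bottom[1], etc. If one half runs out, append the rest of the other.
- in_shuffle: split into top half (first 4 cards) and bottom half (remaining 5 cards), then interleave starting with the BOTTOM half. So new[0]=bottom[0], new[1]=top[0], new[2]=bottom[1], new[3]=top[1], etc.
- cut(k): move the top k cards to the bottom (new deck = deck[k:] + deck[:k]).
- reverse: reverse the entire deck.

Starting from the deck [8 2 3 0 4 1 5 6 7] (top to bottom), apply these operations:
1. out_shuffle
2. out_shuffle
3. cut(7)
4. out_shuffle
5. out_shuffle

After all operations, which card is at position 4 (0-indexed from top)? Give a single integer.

Answer: 3

Derivation:
After op 1 (out_shuffle): [8 1 2 5 3 6 0 7 4]
After op 2 (out_shuffle): [8 6 1 0 2 7 5 4 3]
After op 3 (cut(7)): [4 3 8 6 1 0 2 7 5]
After op 4 (out_shuffle): [4 0 3 2 8 7 6 5 1]
After op 5 (out_shuffle): [4 7 0 6 3 5 2 1 8]
Position 4: card 3.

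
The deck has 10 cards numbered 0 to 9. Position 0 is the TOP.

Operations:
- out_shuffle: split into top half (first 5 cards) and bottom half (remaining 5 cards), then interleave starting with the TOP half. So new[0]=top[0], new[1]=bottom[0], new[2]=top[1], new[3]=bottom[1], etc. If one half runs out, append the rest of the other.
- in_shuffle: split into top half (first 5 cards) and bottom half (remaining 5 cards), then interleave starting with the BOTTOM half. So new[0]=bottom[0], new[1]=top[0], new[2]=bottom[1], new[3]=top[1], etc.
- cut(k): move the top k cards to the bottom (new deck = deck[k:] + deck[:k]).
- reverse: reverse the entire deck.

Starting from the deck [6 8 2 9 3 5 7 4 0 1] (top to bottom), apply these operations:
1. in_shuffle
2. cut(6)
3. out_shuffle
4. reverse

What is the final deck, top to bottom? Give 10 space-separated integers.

Answer: 2 5 4 3 8 1 7 9 6 0

Derivation:
After op 1 (in_shuffle): [5 6 7 8 4 2 0 9 1 3]
After op 2 (cut(6)): [0 9 1 3 5 6 7 8 4 2]
After op 3 (out_shuffle): [0 6 9 7 1 8 3 4 5 2]
After op 4 (reverse): [2 5 4 3 8 1 7 9 6 0]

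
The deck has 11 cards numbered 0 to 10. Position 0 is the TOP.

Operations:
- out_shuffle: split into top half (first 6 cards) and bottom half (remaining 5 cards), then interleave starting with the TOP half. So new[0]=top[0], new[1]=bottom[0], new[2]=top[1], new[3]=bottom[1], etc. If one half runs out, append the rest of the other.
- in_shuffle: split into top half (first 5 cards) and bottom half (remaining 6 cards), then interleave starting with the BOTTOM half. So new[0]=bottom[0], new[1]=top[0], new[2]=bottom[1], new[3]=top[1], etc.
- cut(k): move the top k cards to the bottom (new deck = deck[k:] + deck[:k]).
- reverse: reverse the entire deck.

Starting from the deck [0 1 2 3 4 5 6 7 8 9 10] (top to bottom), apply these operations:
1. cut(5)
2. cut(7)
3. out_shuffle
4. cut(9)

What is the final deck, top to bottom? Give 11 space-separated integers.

Answer: 0 6 1 7 2 8 3 9 4 10 5

Derivation:
After op 1 (cut(5)): [5 6 7 8 9 10 0 1 2 3 4]
After op 2 (cut(7)): [1 2 3 4 5 6 7 8 9 10 0]
After op 3 (out_shuffle): [1 7 2 8 3 9 4 10 5 0 6]
After op 4 (cut(9)): [0 6 1 7 2 8 3 9 4 10 5]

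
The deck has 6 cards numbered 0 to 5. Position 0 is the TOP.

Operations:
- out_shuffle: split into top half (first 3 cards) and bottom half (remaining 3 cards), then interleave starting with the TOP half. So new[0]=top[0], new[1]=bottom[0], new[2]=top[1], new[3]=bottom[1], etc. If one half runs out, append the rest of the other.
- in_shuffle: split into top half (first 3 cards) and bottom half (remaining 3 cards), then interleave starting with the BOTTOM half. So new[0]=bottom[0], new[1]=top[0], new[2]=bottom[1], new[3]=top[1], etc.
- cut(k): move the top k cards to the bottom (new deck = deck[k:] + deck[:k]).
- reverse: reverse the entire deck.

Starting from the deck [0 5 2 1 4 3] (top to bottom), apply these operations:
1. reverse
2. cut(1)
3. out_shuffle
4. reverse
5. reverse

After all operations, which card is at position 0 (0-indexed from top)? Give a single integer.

Answer: 4

Derivation:
After op 1 (reverse): [3 4 1 2 5 0]
After op 2 (cut(1)): [4 1 2 5 0 3]
After op 3 (out_shuffle): [4 5 1 0 2 3]
After op 4 (reverse): [3 2 0 1 5 4]
After op 5 (reverse): [4 5 1 0 2 3]
Position 0: card 4.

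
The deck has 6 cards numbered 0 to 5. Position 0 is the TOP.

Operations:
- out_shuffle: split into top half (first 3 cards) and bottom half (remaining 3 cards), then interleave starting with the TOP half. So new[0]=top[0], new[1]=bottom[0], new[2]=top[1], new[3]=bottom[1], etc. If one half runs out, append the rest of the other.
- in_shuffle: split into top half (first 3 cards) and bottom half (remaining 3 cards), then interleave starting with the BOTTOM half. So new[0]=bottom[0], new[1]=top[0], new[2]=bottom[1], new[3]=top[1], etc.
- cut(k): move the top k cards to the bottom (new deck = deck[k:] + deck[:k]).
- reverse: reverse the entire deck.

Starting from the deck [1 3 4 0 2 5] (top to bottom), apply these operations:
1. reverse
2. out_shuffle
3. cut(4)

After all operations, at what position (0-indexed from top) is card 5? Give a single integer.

After op 1 (reverse): [5 2 0 4 3 1]
After op 2 (out_shuffle): [5 4 2 3 0 1]
After op 3 (cut(4)): [0 1 5 4 2 3]
Card 5 is at position 2.

Answer: 2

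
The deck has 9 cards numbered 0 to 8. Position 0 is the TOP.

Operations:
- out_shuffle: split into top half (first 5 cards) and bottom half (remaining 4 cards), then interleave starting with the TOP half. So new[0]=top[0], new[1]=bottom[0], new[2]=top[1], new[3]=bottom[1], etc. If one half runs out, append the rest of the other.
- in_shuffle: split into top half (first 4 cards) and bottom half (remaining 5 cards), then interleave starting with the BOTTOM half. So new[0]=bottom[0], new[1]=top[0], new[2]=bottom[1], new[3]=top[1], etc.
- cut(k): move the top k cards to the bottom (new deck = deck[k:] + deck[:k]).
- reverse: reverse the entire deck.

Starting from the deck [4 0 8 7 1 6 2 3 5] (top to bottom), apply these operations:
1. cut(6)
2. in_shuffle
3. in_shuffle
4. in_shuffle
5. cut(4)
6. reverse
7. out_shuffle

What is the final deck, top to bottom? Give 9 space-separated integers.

Answer: 0 2 8 3 7 5 1 4 6

Derivation:
After op 1 (cut(6)): [2 3 5 4 0 8 7 1 6]
After op 2 (in_shuffle): [0 2 8 3 7 5 1 4 6]
After op 3 (in_shuffle): [7 0 5 2 1 8 4 3 6]
After op 4 (in_shuffle): [1 7 8 0 4 5 3 2 6]
After op 5 (cut(4)): [4 5 3 2 6 1 7 8 0]
After op 6 (reverse): [0 8 7 1 6 2 3 5 4]
After op 7 (out_shuffle): [0 2 8 3 7 5 1 4 6]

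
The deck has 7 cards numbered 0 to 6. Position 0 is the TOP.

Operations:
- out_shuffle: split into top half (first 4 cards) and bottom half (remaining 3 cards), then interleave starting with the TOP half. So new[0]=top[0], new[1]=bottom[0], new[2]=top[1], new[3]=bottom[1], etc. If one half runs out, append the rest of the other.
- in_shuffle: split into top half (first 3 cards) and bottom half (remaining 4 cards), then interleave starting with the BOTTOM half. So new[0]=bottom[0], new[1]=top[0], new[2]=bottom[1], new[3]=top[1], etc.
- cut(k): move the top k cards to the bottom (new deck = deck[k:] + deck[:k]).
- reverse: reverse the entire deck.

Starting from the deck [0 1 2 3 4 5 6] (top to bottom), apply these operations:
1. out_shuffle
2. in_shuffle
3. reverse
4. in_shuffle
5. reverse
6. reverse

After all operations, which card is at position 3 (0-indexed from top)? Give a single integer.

Answer: 1

Derivation:
After op 1 (out_shuffle): [0 4 1 5 2 6 3]
After op 2 (in_shuffle): [5 0 2 4 6 1 3]
After op 3 (reverse): [3 1 6 4 2 0 5]
After op 4 (in_shuffle): [4 3 2 1 0 6 5]
After op 5 (reverse): [5 6 0 1 2 3 4]
After op 6 (reverse): [4 3 2 1 0 6 5]
Position 3: card 1.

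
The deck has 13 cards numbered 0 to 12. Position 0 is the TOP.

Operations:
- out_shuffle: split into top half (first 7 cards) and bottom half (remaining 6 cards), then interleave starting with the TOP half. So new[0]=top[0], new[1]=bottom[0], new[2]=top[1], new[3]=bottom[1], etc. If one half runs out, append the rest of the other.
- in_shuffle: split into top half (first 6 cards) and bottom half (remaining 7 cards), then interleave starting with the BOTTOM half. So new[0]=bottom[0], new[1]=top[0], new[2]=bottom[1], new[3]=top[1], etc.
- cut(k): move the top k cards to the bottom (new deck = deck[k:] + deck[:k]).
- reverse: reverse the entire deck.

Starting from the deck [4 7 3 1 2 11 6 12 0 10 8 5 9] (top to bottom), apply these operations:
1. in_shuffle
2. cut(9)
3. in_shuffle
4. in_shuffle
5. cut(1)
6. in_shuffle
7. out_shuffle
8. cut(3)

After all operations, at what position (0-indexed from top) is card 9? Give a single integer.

Answer: 3

Derivation:
After op 1 (in_shuffle): [6 4 12 7 0 3 10 1 8 2 5 11 9]
After op 2 (cut(9)): [2 5 11 9 6 4 12 7 0 3 10 1 8]
After op 3 (in_shuffle): [12 2 7 5 0 11 3 9 10 6 1 4 8]
After op 4 (in_shuffle): [3 12 9 2 10 7 6 5 1 0 4 11 8]
After op 5 (cut(1)): [12 9 2 10 7 6 5 1 0 4 11 8 3]
After op 6 (in_shuffle): [5 12 1 9 0 2 4 10 11 7 8 6 3]
After op 7 (out_shuffle): [5 10 12 11 1 7 9 8 0 6 2 3 4]
After op 8 (cut(3)): [11 1 7 9 8 0 6 2 3 4 5 10 12]
Card 9 is at position 3.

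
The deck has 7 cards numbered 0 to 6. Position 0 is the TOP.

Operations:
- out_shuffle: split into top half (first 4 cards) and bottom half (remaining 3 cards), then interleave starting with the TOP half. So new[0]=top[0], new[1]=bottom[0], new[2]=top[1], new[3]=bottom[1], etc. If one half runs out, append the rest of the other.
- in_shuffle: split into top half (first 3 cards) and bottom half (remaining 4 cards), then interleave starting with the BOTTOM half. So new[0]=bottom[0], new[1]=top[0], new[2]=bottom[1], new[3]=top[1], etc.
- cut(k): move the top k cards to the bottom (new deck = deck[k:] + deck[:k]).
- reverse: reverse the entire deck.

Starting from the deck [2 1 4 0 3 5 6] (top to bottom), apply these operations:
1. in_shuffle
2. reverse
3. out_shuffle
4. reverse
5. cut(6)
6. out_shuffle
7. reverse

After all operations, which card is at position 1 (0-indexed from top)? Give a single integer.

Answer: 3

Derivation:
After op 1 (in_shuffle): [0 2 3 1 5 4 6]
After op 2 (reverse): [6 4 5 1 3 2 0]
After op 3 (out_shuffle): [6 3 4 2 5 0 1]
After op 4 (reverse): [1 0 5 2 4 3 6]
After op 5 (cut(6)): [6 1 0 5 2 4 3]
After op 6 (out_shuffle): [6 2 1 4 0 3 5]
After op 7 (reverse): [5 3 0 4 1 2 6]
Position 1: card 3.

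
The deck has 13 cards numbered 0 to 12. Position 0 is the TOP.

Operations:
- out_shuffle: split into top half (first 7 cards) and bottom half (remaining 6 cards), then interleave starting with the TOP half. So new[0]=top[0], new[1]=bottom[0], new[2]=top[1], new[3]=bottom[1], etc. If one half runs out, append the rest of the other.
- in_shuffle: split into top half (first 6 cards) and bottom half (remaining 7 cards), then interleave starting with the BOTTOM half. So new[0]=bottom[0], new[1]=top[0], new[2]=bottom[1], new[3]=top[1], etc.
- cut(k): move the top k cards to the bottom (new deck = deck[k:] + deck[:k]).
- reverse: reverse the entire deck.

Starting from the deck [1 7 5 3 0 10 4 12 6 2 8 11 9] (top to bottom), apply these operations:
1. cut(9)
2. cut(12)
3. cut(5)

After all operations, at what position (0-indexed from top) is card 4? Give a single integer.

Answer: 6

Derivation:
After op 1 (cut(9)): [2 8 11 9 1 7 5 3 0 10 4 12 6]
After op 2 (cut(12)): [6 2 8 11 9 1 7 5 3 0 10 4 12]
After op 3 (cut(5)): [1 7 5 3 0 10 4 12 6 2 8 11 9]
Card 4 is at position 6.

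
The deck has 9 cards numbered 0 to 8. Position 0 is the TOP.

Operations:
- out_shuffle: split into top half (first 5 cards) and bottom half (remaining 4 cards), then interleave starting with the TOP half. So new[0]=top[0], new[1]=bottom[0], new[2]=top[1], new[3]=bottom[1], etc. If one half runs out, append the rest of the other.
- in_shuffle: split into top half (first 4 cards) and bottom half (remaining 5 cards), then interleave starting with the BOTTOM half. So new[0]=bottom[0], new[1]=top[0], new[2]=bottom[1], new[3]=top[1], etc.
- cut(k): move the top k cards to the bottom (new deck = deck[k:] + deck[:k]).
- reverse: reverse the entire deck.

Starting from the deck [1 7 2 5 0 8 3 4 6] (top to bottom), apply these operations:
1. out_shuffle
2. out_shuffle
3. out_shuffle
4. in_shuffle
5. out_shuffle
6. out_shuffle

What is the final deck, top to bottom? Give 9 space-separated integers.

Answer: 8 3 4 6 1 7 2 5 0

Derivation:
After op 1 (out_shuffle): [1 8 7 3 2 4 5 6 0]
After op 2 (out_shuffle): [1 4 8 5 7 6 3 0 2]
After op 3 (out_shuffle): [1 6 4 3 8 0 5 2 7]
After op 4 (in_shuffle): [8 1 0 6 5 4 2 3 7]
After op 5 (out_shuffle): [8 4 1 2 0 3 6 7 5]
After op 6 (out_shuffle): [8 3 4 6 1 7 2 5 0]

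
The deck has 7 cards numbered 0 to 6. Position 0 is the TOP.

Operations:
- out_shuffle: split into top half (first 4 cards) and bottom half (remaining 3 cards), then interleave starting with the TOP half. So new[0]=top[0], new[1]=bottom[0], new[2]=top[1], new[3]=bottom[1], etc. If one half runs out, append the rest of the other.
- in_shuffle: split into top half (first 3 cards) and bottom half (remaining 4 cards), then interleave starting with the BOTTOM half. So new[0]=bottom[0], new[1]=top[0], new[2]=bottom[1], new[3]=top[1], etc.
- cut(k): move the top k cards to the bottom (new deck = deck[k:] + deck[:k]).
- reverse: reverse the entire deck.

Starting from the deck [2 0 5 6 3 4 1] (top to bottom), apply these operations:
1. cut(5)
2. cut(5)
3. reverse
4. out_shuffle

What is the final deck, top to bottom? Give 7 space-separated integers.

After op 1 (cut(5)): [4 1 2 0 5 6 3]
After op 2 (cut(5)): [6 3 4 1 2 0 5]
After op 3 (reverse): [5 0 2 1 4 3 6]
After op 4 (out_shuffle): [5 4 0 3 2 6 1]

Answer: 5 4 0 3 2 6 1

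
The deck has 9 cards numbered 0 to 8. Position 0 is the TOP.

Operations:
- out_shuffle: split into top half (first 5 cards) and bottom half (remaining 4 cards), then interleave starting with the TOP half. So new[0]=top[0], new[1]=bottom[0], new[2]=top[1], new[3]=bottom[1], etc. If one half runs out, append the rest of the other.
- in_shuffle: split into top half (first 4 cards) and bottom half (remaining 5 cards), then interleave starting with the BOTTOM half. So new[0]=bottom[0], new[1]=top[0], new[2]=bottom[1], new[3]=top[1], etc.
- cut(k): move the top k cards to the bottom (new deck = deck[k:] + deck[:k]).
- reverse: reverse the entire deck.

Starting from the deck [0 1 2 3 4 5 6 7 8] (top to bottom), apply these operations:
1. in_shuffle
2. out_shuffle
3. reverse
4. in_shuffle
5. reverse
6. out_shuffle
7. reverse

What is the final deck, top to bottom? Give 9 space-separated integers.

Answer: 0 5 1 6 2 7 3 8 4

Derivation:
After op 1 (in_shuffle): [4 0 5 1 6 2 7 3 8]
After op 2 (out_shuffle): [4 2 0 7 5 3 1 8 6]
After op 3 (reverse): [6 8 1 3 5 7 0 2 4]
After op 4 (in_shuffle): [5 6 7 8 0 1 2 3 4]
After op 5 (reverse): [4 3 2 1 0 8 7 6 5]
After op 6 (out_shuffle): [4 8 3 7 2 6 1 5 0]
After op 7 (reverse): [0 5 1 6 2 7 3 8 4]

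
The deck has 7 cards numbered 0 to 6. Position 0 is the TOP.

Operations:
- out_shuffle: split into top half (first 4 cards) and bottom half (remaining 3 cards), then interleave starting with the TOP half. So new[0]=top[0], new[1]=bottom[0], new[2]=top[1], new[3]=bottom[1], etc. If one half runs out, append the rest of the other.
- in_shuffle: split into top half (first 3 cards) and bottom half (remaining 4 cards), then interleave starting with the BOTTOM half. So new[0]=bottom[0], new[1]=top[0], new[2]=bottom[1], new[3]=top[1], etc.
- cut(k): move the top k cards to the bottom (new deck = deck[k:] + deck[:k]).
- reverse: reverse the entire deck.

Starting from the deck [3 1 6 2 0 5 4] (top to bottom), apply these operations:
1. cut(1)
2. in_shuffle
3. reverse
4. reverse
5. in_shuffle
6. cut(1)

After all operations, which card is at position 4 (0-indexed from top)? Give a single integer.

After op 1 (cut(1)): [1 6 2 0 5 4 3]
After op 2 (in_shuffle): [0 1 5 6 4 2 3]
After op 3 (reverse): [3 2 4 6 5 1 0]
After op 4 (reverse): [0 1 5 6 4 2 3]
After op 5 (in_shuffle): [6 0 4 1 2 5 3]
After op 6 (cut(1)): [0 4 1 2 5 3 6]
Position 4: card 5.

Answer: 5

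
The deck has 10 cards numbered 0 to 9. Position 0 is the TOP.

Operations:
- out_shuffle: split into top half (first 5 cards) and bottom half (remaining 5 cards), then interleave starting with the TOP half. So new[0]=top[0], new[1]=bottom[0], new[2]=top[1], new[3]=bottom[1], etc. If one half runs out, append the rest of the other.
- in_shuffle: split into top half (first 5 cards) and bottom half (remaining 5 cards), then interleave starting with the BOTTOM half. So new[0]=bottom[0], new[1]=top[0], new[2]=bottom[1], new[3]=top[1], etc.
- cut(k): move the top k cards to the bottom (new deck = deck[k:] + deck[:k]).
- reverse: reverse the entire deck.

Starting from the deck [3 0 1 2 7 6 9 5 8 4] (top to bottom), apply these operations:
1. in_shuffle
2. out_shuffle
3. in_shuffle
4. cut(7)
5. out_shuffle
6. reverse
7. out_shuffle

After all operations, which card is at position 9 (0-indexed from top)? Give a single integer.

Answer: 8

Derivation:
After op 1 (in_shuffle): [6 3 9 0 5 1 8 2 4 7]
After op 2 (out_shuffle): [6 1 3 8 9 2 0 4 5 7]
After op 3 (in_shuffle): [2 6 0 1 4 3 5 8 7 9]
After op 4 (cut(7)): [8 7 9 2 6 0 1 4 3 5]
After op 5 (out_shuffle): [8 0 7 1 9 4 2 3 6 5]
After op 6 (reverse): [5 6 3 2 4 9 1 7 0 8]
After op 7 (out_shuffle): [5 9 6 1 3 7 2 0 4 8]
Position 9: card 8.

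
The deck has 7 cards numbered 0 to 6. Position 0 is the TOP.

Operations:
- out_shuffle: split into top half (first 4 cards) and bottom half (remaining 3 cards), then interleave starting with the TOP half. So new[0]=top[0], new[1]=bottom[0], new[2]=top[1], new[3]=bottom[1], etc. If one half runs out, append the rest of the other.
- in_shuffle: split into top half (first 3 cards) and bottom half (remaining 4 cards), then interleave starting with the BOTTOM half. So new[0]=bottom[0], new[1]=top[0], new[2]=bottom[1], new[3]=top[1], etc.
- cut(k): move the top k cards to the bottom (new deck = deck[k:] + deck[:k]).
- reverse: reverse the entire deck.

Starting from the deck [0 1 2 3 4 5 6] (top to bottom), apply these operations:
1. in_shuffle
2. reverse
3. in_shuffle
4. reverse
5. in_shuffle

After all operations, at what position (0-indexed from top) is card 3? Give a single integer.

Answer: 1

Derivation:
After op 1 (in_shuffle): [3 0 4 1 5 2 6]
After op 2 (reverse): [6 2 5 1 4 0 3]
After op 3 (in_shuffle): [1 6 4 2 0 5 3]
After op 4 (reverse): [3 5 0 2 4 6 1]
After op 5 (in_shuffle): [2 3 4 5 6 0 1]
Card 3 is at position 1.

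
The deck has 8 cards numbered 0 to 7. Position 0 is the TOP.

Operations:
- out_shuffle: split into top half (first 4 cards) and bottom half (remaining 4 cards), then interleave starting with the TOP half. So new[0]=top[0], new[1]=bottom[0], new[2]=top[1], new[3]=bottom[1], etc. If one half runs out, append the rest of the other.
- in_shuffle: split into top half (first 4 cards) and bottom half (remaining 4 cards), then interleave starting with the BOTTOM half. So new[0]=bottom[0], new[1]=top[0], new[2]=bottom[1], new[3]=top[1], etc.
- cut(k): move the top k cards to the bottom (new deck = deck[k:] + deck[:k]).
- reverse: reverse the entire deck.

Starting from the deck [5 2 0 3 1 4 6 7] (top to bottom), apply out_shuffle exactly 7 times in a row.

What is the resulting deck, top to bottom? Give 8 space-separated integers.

After op 1 (out_shuffle): [5 1 2 4 0 6 3 7]
After op 2 (out_shuffle): [5 0 1 6 2 3 4 7]
After op 3 (out_shuffle): [5 2 0 3 1 4 6 7]
After op 4 (out_shuffle): [5 1 2 4 0 6 3 7]
After op 5 (out_shuffle): [5 0 1 6 2 3 4 7]
After op 6 (out_shuffle): [5 2 0 3 1 4 6 7]
After op 7 (out_shuffle): [5 1 2 4 0 6 3 7]

Answer: 5 1 2 4 0 6 3 7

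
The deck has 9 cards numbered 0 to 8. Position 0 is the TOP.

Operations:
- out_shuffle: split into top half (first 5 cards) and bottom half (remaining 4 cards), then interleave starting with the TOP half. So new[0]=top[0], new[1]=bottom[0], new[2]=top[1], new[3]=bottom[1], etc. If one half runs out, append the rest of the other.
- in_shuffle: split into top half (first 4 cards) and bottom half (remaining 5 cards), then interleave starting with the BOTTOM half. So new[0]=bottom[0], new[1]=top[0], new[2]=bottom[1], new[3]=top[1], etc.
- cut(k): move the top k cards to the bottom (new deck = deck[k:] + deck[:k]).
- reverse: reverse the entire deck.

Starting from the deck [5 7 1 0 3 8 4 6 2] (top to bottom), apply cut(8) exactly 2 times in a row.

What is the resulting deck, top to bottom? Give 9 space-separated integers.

After op 1 (cut(8)): [2 5 7 1 0 3 8 4 6]
After op 2 (cut(8)): [6 2 5 7 1 0 3 8 4]

Answer: 6 2 5 7 1 0 3 8 4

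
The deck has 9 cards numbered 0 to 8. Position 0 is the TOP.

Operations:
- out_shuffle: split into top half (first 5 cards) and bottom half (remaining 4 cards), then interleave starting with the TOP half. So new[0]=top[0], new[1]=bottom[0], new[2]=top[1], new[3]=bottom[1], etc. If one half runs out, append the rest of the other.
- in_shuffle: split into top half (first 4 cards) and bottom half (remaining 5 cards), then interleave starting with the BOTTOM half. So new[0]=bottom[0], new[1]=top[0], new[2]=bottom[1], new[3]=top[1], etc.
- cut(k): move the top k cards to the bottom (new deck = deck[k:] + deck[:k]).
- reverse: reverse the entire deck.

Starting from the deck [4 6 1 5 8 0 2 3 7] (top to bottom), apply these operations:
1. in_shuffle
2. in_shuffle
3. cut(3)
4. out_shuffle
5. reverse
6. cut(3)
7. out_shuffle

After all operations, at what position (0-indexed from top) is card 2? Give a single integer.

Answer: 4

Derivation:
After op 1 (in_shuffle): [8 4 0 6 2 1 3 5 7]
After op 2 (in_shuffle): [2 8 1 4 3 0 5 6 7]
After op 3 (cut(3)): [4 3 0 5 6 7 2 8 1]
After op 4 (out_shuffle): [4 7 3 2 0 8 5 1 6]
After op 5 (reverse): [6 1 5 8 0 2 3 7 4]
After op 6 (cut(3)): [8 0 2 3 7 4 6 1 5]
After op 7 (out_shuffle): [8 4 0 6 2 1 3 5 7]
Card 2 is at position 4.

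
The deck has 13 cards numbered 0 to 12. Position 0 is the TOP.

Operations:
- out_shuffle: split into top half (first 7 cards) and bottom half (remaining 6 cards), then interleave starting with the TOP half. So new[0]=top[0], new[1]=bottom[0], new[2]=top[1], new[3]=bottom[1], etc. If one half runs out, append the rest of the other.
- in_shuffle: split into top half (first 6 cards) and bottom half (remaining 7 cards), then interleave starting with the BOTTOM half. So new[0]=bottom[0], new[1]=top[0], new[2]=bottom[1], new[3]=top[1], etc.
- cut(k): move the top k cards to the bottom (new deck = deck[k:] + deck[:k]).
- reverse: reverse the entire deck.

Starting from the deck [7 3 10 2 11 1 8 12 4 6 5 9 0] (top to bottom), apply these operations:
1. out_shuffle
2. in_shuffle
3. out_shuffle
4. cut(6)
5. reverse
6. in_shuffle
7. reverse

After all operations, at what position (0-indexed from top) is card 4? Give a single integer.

Answer: 3

Derivation:
After op 1 (out_shuffle): [7 12 3 4 10 6 2 5 11 9 1 0 8]
After op 2 (in_shuffle): [2 7 5 12 11 3 9 4 1 10 0 6 8]
After op 3 (out_shuffle): [2 4 7 1 5 10 12 0 11 6 3 8 9]
After op 4 (cut(6)): [12 0 11 6 3 8 9 2 4 7 1 5 10]
After op 5 (reverse): [10 5 1 7 4 2 9 8 3 6 11 0 12]
After op 6 (in_shuffle): [9 10 8 5 3 1 6 7 11 4 0 2 12]
After op 7 (reverse): [12 2 0 4 11 7 6 1 3 5 8 10 9]
Card 4 is at position 3.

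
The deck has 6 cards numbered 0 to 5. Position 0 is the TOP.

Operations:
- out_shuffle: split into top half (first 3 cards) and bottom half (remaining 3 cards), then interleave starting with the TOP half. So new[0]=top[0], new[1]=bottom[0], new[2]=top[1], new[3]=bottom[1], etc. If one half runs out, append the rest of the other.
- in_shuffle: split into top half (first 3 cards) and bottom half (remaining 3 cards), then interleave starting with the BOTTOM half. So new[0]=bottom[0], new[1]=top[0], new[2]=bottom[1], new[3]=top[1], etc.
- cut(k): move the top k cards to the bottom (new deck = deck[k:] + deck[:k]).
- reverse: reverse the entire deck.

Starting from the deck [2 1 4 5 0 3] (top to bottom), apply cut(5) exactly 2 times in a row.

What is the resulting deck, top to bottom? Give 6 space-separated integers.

After op 1 (cut(5)): [3 2 1 4 5 0]
After op 2 (cut(5)): [0 3 2 1 4 5]

Answer: 0 3 2 1 4 5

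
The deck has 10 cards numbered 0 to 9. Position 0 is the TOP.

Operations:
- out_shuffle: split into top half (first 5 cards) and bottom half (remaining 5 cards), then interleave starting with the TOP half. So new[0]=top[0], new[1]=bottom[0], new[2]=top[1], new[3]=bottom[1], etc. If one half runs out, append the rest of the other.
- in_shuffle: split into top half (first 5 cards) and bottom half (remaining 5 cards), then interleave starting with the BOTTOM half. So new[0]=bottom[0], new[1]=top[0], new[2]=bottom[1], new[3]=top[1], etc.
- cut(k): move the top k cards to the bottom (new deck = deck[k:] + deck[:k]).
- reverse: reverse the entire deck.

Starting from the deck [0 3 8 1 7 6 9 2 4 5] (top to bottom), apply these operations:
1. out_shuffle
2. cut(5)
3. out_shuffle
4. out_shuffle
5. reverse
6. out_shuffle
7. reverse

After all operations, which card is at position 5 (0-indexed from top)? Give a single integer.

After op 1 (out_shuffle): [0 6 3 9 8 2 1 4 7 5]
After op 2 (cut(5)): [2 1 4 7 5 0 6 3 9 8]
After op 3 (out_shuffle): [2 0 1 6 4 3 7 9 5 8]
After op 4 (out_shuffle): [2 3 0 7 1 9 6 5 4 8]
After op 5 (reverse): [8 4 5 6 9 1 7 0 3 2]
After op 6 (out_shuffle): [8 1 4 7 5 0 6 3 9 2]
After op 7 (reverse): [2 9 3 6 0 5 7 4 1 8]
Position 5: card 5.

Answer: 5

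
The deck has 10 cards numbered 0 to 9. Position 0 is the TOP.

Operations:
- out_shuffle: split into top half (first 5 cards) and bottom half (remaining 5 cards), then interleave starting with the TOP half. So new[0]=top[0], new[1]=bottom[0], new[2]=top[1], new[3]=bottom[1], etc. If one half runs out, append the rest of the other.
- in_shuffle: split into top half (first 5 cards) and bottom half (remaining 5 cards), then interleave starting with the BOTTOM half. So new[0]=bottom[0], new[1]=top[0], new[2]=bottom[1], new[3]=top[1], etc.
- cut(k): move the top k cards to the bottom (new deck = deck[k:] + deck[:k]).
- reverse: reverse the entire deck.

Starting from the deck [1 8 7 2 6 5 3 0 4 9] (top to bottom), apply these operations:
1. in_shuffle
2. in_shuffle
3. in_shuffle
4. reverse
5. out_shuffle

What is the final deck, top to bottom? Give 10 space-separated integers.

After op 1 (in_shuffle): [5 1 3 8 0 7 4 2 9 6]
After op 2 (in_shuffle): [7 5 4 1 2 3 9 8 6 0]
After op 3 (in_shuffle): [3 7 9 5 8 4 6 1 0 2]
After op 4 (reverse): [2 0 1 6 4 8 5 9 7 3]
After op 5 (out_shuffle): [2 8 0 5 1 9 6 7 4 3]

Answer: 2 8 0 5 1 9 6 7 4 3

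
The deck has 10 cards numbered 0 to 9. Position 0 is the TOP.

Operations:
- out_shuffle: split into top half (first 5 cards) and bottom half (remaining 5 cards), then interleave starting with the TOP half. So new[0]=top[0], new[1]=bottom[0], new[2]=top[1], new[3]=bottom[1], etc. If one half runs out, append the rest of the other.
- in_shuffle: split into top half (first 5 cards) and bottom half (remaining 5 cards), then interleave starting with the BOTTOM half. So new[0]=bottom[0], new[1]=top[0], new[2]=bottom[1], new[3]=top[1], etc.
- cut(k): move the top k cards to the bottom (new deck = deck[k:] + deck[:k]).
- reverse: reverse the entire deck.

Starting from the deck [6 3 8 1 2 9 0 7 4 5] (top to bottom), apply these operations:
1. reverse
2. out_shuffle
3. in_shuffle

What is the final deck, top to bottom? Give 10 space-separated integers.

After op 1 (reverse): [5 4 7 0 9 2 1 8 3 6]
After op 2 (out_shuffle): [5 2 4 1 7 8 0 3 9 6]
After op 3 (in_shuffle): [8 5 0 2 3 4 9 1 6 7]

Answer: 8 5 0 2 3 4 9 1 6 7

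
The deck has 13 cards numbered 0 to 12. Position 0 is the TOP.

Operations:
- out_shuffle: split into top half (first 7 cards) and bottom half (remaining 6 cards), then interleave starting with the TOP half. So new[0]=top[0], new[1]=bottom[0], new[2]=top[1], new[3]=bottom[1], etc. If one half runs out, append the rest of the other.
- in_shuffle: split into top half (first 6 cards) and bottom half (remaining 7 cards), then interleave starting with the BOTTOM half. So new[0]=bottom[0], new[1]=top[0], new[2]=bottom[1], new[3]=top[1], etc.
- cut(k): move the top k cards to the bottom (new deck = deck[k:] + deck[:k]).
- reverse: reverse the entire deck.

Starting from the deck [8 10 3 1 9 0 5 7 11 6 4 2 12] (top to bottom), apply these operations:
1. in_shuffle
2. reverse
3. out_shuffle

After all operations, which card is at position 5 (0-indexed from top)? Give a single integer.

After op 1 (in_shuffle): [5 8 7 10 11 3 6 1 4 9 2 0 12]
After op 2 (reverse): [12 0 2 9 4 1 6 3 11 10 7 8 5]
After op 3 (out_shuffle): [12 3 0 11 2 10 9 7 4 8 1 5 6]
Position 5: card 10.

Answer: 10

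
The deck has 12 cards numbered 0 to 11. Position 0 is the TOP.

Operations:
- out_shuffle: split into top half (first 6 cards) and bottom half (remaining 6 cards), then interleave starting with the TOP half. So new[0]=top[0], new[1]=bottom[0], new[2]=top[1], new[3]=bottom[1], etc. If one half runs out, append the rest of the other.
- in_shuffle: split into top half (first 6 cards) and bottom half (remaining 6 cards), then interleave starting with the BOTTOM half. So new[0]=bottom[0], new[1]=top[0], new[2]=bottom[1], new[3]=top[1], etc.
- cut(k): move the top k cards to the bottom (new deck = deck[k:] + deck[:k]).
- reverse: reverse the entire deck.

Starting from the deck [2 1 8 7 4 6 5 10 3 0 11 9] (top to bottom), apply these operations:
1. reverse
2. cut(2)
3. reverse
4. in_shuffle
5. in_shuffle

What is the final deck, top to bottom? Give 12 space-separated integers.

After op 1 (reverse): [9 11 0 3 10 5 6 4 7 8 1 2]
After op 2 (cut(2)): [0 3 10 5 6 4 7 8 1 2 9 11]
After op 3 (reverse): [11 9 2 1 8 7 4 6 5 10 3 0]
After op 4 (in_shuffle): [4 11 6 9 5 2 10 1 3 8 0 7]
After op 5 (in_shuffle): [10 4 1 11 3 6 8 9 0 5 7 2]

Answer: 10 4 1 11 3 6 8 9 0 5 7 2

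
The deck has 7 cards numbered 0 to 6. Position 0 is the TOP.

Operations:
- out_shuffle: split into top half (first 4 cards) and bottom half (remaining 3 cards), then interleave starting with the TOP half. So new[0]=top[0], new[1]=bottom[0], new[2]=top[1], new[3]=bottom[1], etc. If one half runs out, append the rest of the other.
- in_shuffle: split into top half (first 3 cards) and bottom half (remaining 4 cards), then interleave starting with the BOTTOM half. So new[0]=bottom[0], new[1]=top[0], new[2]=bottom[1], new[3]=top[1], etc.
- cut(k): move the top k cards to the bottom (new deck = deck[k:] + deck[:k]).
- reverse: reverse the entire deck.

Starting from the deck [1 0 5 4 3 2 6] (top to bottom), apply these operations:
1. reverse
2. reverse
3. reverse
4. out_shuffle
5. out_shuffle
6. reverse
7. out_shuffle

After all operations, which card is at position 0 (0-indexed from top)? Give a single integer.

After op 1 (reverse): [6 2 3 4 5 0 1]
After op 2 (reverse): [1 0 5 4 3 2 6]
After op 3 (reverse): [6 2 3 4 5 0 1]
After op 4 (out_shuffle): [6 5 2 0 3 1 4]
After op 5 (out_shuffle): [6 3 5 1 2 4 0]
After op 6 (reverse): [0 4 2 1 5 3 6]
After op 7 (out_shuffle): [0 5 4 3 2 6 1]
Position 0: card 0.

Answer: 0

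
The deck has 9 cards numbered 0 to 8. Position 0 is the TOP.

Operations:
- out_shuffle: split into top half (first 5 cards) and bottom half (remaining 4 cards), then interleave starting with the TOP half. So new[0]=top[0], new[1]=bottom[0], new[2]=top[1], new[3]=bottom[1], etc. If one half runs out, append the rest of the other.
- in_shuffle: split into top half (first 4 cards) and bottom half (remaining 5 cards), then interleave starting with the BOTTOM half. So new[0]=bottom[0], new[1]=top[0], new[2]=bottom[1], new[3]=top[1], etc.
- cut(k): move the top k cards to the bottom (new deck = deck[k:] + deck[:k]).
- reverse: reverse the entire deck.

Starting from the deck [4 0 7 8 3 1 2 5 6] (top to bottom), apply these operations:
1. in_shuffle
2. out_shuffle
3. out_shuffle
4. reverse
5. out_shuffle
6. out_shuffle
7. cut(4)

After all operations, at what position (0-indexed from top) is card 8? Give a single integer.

After op 1 (in_shuffle): [3 4 1 0 2 7 5 8 6]
After op 2 (out_shuffle): [3 7 4 5 1 8 0 6 2]
After op 3 (out_shuffle): [3 8 7 0 4 6 5 2 1]
After op 4 (reverse): [1 2 5 6 4 0 7 8 3]
After op 5 (out_shuffle): [1 0 2 7 5 8 6 3 4]
After op 6 (out_shuffle): [1 8 0 6 2 3 7 4 5]
After op 7 (cut(4)): [2 3 7 4 5 1 8 0 6]
Card 8 is at position 6.

Answer: 6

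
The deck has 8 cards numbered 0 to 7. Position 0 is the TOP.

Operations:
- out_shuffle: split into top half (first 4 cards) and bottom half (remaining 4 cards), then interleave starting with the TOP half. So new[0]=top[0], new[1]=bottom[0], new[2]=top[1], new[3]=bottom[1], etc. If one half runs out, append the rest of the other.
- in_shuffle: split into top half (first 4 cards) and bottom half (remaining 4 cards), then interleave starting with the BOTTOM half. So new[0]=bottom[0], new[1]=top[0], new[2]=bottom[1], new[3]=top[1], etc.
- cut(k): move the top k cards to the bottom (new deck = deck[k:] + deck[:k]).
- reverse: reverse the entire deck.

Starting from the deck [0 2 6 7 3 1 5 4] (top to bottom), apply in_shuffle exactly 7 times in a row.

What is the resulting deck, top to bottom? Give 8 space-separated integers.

Answer: 3 0 1 2 5 6 4 7

Derivation:
After op 1 (in_shuffle): [3 0 1 2 5 6 4 7]
After op 2 (in_shuffle): [5 3 6 0 4 1 7 2]
After op 3 (in_shuffle): [4 5 1 3 7 6 2 0]
After op 4 (in_shuffle): [7 4 6 5 2 1 0 3]
After op 5 (in_shuffle): [2 7 1 4 0 6 3 5]
After op 6 (in_shuffle): [0 2 6 7 3 1 5 4]
After op 7 (in_shuffle): [3 0 1 2 5 6 4 7]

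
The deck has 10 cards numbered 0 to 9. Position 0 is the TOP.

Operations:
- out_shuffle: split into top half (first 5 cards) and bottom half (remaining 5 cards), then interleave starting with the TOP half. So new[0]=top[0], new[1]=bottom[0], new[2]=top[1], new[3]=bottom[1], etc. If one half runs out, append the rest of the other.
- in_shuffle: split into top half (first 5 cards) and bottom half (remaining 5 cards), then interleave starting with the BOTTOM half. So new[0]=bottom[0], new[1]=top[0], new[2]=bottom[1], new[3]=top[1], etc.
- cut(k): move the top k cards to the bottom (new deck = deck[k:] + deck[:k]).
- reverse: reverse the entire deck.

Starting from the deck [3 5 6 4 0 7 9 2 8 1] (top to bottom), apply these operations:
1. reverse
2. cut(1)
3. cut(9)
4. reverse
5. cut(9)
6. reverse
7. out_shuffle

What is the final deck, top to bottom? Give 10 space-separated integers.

Answer: 8 4 2 6 9 5 7 3 0 1

Derivation:
After op 1 (reverse): [1 8 2 9 7 0 4 6 5 3]
After op 2 (cut(1)): [8 2 9 7 0 4 6 5 3 1]
After op 3 (cut(9)): [1 8 2 9 7 0 4 6 5 3]
After op 4 (reverse): [3 5 6 4 0 7 9 2 8 1]
After op 5 (cut(9)): [1 3 5 6 4 0 7 9 2 8]
After op 6 (reverse): [8 2 9 7 0 4 6 5 3 1]
After op 7 (out_shuffle): [8 4 2 6 9 5 7 3 0 1]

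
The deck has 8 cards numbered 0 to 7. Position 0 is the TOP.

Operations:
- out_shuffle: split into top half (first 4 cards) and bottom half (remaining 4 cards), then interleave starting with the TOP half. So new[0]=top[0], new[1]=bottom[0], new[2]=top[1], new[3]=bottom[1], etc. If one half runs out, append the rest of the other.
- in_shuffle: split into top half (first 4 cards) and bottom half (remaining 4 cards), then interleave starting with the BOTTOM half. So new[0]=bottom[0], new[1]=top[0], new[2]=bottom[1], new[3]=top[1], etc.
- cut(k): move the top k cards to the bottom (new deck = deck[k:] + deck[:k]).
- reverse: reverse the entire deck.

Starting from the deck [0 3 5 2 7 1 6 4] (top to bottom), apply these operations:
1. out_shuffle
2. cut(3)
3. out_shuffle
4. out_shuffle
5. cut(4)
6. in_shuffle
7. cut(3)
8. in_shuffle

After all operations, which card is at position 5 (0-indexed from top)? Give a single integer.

Answer: 0

Derivation:
After op 1 (out_shuffle): [0 7 3 1 5 6 2 4]
After op 2 (cut(3)): [1 5 6 2 4 0 7 3]
After op 3 (out_shuffle): [1 4 5 0 6 7 2 3]
After op 4 (out_shuffle): [1 6 4 7 5 2 0 3]
After op 5 (cut(4)): [5 2 0 3 1 6 4 7]
After op 6 (in_shuffle): [1 5 6 2 4 0 7 3]
After op 7 (cut(3)): [2 4 0 7 3 1 5 6]
After op 8 (in_shuffle): [3 2 1 4 5 0 6 7]
Position 5: card 0.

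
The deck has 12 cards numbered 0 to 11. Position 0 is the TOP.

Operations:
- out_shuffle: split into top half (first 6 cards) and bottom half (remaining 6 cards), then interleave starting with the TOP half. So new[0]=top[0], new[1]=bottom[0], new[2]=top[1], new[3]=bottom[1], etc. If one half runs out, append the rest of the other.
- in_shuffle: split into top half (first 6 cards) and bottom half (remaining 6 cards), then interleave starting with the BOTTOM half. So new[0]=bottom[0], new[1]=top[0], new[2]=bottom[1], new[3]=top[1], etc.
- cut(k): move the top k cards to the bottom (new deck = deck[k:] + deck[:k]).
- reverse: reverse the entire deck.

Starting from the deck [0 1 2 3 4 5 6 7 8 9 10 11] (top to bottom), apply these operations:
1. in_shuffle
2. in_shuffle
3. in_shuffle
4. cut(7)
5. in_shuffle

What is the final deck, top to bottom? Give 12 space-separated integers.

Answer: 9 0 1 5 6 10 11 2 3 7 8 4

Derivation:
After op 1 (in_shuffle): [6 0 7 1 8 2 9 3 10 4 11 5]
After op 2 (in_shuffle): [9 6 3 0 10 7 4 1 11 8 5 2]
After op 3 (in_shuffle): [4 9 1 6 11 3 8 0 5 10 2 7]
After op 4 (cut(7)): [0 5 10 2 7 4 9 1 6 11 3 8]
After op 5 (in_shuffle): [9 0 1 5 6 10 11 2 3 7 8 4]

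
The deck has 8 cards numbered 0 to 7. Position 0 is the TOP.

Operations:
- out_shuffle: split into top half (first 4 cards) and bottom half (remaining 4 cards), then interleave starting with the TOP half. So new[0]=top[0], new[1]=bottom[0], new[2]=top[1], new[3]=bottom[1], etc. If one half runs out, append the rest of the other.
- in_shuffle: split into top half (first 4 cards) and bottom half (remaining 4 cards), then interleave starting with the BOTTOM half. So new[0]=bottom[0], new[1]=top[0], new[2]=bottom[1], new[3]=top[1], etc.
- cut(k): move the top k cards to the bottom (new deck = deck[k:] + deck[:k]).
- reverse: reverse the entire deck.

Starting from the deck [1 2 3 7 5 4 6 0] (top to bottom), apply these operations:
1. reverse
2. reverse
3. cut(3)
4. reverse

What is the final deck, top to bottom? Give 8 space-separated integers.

After op 1 (reverse): [0 6 4 5 7 3 2 1]
After op 2 (reverse): [1 2 3 7 5 4 6 0]
After op 3 (cut(3)): [7 5 4 6 0 1 2 3]
After op 4 (reverse): [3 2 1 0 6 4 5 7]

Answer: 3 2 1 0 6 4 5 7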